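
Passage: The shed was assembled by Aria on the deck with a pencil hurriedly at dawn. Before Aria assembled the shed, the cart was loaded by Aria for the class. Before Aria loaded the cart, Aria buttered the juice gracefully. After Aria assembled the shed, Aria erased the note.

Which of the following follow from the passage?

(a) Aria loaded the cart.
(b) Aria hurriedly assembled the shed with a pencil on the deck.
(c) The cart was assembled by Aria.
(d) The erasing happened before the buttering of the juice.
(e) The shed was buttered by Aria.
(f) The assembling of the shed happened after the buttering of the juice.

(a) Entailed — dropping 'for the class' leaves a sub-description the original still satisfies.
(b) Entailed — the original entails any weakening of itself; this just drops 'at dawn'.
(c) Not entailed — Aria assembled the shed, not the cart; the cart belongs to the loading event.
(d) Not entailed — the narrative places the buttering before the erasing, not after.
(e) Not entailed — Aria buttered the juice, not the shed; the shed belongs to the assembling event.
(f) Entailed — the narrative places the buttering before the assembling.

(a), (b), (f)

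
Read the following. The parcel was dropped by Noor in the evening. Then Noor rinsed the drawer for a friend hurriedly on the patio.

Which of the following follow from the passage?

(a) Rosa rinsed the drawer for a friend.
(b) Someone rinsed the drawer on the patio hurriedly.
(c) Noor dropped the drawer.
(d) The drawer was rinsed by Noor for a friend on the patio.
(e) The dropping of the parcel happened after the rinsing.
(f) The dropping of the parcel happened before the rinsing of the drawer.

(a) Not entailed — the passage has Noor rinsing the drawer, not Rosa.
(b) Entailed — the original entails any weakening of itself; this just drops 'for a friend' and generalizes the agent.
(c) Not entailed — Noor dropped the parcel, not the drawer; the drawer belongs to the rinsing event.
(d) Entailed — this follows by dropping conjuncts from the rinsing event's description.
(e) Not entailed — the narrative places the dropping before the rinsing, not after.
(f) Entailed — the narrative places the dropping before the rinsing.

(b), (d), (f)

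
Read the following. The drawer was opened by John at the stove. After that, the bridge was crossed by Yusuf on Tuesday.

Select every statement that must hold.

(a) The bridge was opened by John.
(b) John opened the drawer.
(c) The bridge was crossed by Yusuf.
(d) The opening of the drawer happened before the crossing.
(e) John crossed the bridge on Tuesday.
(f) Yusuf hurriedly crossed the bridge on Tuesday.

(a) Not entailed — John opened the drawer, not the bridge; the bridge belongs to the crossing event.
(b) Entailed — the original entails any weakening of itself; this just drops 'at the stove'.
(c) Entailed — every conjunct here is already in the original crossing event.
(d) Entailed — the narrative places the opening before the crossing.
(e) Not entailed — the passage has Yusuf crossing the bridge, not John.
(f) Not entailed — 'hurriedly' adds information not in the original event.

(b), (c), (d)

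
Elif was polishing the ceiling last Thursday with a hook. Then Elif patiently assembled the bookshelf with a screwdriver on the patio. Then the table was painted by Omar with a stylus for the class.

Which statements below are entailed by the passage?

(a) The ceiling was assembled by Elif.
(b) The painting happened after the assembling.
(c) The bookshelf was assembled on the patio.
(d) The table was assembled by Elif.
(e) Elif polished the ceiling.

(b), (c), (e)

(a) Not entailed — Elif assembled the bookshelf, not the ceiling; the ceiling belongs to the polishing event.
(b) Entailed — the narrative places the assembling before the painting.
(c) Entailed — dropping 'patiently', 'with a screwdriver' and generalizing the agent leaves a sub-description the original still satisfies.
(d) Not entailed — Elif assembled the bookshelf, not the table; the table belongs to the painting event.
(e) Entailed — 'polish' is an activity; 'was polishing' entails that some polishing happened, so 'polished' holds.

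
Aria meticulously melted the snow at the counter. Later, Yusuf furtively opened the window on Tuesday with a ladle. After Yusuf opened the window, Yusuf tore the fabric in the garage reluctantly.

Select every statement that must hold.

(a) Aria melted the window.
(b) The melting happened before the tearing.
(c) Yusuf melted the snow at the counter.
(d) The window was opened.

(a) Not entailed — Aria melted the snow, not the window; the window belongs to the opening event.
(b) Entailed — the narrative places the melting before the tearing.
(c) Not entailed — the passage has Aria melting the snow, not Yusuf.
(d) Entailed — the original entails any weakening of itself; this just drops 'on Tuesday', 'with a ladle', 'furtively' and generalizes the agent.

(b), (d)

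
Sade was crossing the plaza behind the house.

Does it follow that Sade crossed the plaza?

'was crossing' is progressive; for an accomplishment like 'cross the plaza', it doesn't entail completion.

no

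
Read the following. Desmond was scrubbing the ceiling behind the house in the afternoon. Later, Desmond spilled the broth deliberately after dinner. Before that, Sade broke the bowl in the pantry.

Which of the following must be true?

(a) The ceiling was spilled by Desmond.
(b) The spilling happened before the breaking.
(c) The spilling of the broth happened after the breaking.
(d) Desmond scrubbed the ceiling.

(a) Not entailed — Desmond spilled the broth, not the ceiling; the ceiling belongs to the scrubbing event.
(b) Not entailed — the narrative places the breaking before the spilling, not after.
(c) Entailed — the narrative places the breaking before the spilling.
(d) Entailed — 'scrub' is an activity; 'was scrubbing' entails that some scrubbing happened, so 'scrubbed' holds.

(c), (d)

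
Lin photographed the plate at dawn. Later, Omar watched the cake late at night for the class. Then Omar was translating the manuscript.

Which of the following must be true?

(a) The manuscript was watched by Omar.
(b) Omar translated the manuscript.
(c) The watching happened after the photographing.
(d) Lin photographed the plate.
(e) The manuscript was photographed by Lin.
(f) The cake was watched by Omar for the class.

(a) Not entailed — Omar watched the cake, not the manuscript; the manuscript belongs to the translating event.
(b) Not entailed — 'was translating' is progressive on an accomplishment; it does not entail the completed 'translated'.
(c) Entailed — the narrative places the photographing before the watching.
(d) Entailed — every conjunct here is already in the original photographing event.
(e) Not entailed — Lin photographed the plate, not the manuscript; the manuscript belongs to the translating event.
(f) Entailed — dropping 'late at night' leaves a sub-description the original still satisfies.

(c), (d), (f)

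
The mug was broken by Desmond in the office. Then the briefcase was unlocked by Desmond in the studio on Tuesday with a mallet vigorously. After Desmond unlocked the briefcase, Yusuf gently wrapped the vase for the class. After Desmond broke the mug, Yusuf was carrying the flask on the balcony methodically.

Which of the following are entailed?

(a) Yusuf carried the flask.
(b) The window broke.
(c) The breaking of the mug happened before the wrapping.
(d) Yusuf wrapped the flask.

(a) Entailed — 'carry' is an activity; 'was carrying' entails that some carrying happened, so 'carried' holds.
(b) Not entailed — the mug is what broke, not the window.
(c) Entailed — the narrative places the breaking before the wrapping.
(d) Not entailed — Yusuf wrapped the vase, not the flask; the flask belongs to the carrying event.

(a), (c)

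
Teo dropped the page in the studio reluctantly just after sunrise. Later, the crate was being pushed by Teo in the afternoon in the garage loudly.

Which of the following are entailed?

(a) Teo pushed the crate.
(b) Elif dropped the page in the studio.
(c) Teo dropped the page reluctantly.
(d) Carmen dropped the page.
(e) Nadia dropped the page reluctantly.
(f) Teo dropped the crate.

(a), (c)

(a) Entailed — 'push' is an activity; 'was pushing' entails that some pushing happened, so 'pushed' holds.
(b) Not entailed — the passage has Teo dropping the page, not Elif.
(c) Entailed — dropping 'just after sunrise', 'in the studio' leaves a sub-description the original still satisfies.
(d) Not entailed — the passage has Teo dropping the page, not Carmen.
(e) Not entailed — the passage has Teo dropping the page, not Nadia.
(f) Not entailed — Teo dropped the page, not the crate; the crate belongs to the pushing event.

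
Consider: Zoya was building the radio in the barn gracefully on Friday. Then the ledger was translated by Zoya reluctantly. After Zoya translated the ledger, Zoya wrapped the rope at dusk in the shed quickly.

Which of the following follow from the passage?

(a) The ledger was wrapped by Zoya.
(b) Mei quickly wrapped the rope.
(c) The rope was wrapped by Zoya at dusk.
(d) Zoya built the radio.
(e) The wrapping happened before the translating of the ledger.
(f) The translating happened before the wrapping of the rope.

(a) Not entailed — Zoya wrapped the rope, not the ledger; the ledger belongs to the translating event.
(b) Not entailed — the passage has Zoya wrapping the rope, not Mei.
(c) Entailed — the original entails any weakening of itself; this just drops 'quickly', 'in the shed'.
(d) Not entailed — 'was building' is progressive on an accomplishment; it does not entail the completed 'built'.
(e) Not entailed — the narrative places the translating before the wrapping, not after.
(f) Entailed — the narrative places the translating before the wrapping.

(c), (f)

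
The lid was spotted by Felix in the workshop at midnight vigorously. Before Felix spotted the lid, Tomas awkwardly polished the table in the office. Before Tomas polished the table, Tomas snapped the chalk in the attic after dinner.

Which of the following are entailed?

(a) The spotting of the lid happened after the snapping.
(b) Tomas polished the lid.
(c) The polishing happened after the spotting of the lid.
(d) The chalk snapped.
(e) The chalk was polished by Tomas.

(a), (d)

(a) Entailed — the narrative places the snapping before the spotting.
(b) Not entailed — Tomas polished the table, not the lid; the lid belongs to the spotting event.
(c) Not entailed — the narrative places the polishing before the spotting, not after.
(d) Entailed — 'Tomas snapped the chalk' is causative; it entails the inchoative 'the chalk snapped'.
(e) Not entailed — Tomas polished the table, not the chalk; the chalk belongs to the snapping event.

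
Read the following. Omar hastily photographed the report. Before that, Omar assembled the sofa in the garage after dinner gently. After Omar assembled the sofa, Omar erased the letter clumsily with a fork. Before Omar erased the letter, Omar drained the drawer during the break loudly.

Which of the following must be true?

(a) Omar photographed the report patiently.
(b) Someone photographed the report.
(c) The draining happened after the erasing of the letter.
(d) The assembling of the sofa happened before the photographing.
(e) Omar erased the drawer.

(a) Not entailed — 'patiently' adds a manner not in (and inconsistent with) the original.
(b) Entailed — every conjunct here is already in the original photographing event.
(c) Not entailed — the narrative places the draining before the erasing, not after.
(d) Entailed — the narrative places the assembling before the photographing.
(e) Not entailed — Omar erased the letter, not the drawer; the drawer belongs to the draining event.

(b), (d)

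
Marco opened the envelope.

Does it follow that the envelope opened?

'Marco opened the envelope' is the causative; it entails the inchoative 'the envelope opened'.

yes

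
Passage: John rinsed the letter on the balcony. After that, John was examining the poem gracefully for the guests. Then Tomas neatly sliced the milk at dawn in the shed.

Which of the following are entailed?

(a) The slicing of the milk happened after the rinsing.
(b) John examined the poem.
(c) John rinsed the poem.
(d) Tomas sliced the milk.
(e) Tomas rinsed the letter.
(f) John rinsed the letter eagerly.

(a), (b), (d)

(a) Entailed — the narrative places the rinsing before the slicing.
(b) Entailed — 'examine' is an activity; 'was examining' entails that some examining happened, so 'examined' holds.
(c) Not entailed — John rinsed the letter, not the poem; the poem belongs to the examining event.
(d) Entailed — every conjunct here is already in the original slicing event.
(e) Not entailed — the passage has John rinsing the letter, not Tomas.
(f) Not entailed — 'eagerly' adds information not in the original event.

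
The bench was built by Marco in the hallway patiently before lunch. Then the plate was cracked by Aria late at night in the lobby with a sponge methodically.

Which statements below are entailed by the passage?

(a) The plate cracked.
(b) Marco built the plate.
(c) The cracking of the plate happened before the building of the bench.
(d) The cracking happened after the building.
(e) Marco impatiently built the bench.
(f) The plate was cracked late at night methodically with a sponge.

(a) Entailed — 'Aria cracked the plate' is causative; it entails the inchoative 'the plate cracked'.
(b) Not entailed — Marco built the bench, not the plate; the plate belongs to the cracking event.
(c) Not entailed — the narrative places the building before the cracking, not after.
(d) Entailed — the narrative places the building before the cracking.
(e) Not entailed — 'impatiently' adds a manner not in (and inconsistent with) the original.
(f) Entailed — dropping 'in the lobby' and generalizing the agent leaves a sub-description the original still satisfies.

(a), (d), (f)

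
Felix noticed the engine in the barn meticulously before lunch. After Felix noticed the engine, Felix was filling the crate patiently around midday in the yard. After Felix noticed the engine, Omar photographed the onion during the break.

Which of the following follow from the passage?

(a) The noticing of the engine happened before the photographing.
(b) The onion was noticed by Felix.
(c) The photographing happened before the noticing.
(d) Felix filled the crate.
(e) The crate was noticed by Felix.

(a) Entailed — the narrative places the noticing before the photographing.
(b) Not entailed — Felix noticed the engine, not the onion; the onion belongs to the photographing event.
(c) Not entailed — the narrative places the noticing before the photographing, not after.
(d) Not entailed — 'was filling' is progressive on an accomplishment; it does not entail the completed 'filled'.
(e) Not entailed — Felix noticed the engine, not the crate; the crate belongs to the filling event.

(a)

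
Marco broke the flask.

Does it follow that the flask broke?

yes

'Marco broke the flask' is the causative; it entails the inchoative 'the flask broke'.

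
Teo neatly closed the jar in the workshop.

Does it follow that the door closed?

Nothing is said about any door; only the jar is affected.

no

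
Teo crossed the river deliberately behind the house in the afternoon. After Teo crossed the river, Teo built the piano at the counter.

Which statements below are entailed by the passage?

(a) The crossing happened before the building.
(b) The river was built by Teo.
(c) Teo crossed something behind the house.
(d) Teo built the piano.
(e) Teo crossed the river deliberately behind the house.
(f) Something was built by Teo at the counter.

(a) Entailed — the narrative places the crossing before the building.
(b) Not entailed — Teo built the piano, not the river; the river belongs to the crossing event.
(c) Entailed — dropping 'in the afternoon', 'deliberately' and generalizing the patient leaves a sub-description the original still satisfies.
(d) Entailed — the original entails any weakening of itself; this just drops 'at the counter'.
(e) Entailed — every conjunct here is already in the original crossing event.
(f) Entailed — every conjunct here is already in the original building event.

(a), (c), (d), (e), (f)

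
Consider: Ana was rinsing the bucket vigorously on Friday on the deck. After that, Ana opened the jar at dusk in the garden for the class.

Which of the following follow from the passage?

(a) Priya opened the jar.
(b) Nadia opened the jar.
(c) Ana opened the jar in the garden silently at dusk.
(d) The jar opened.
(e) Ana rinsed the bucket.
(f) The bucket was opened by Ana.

(d), (e)

(a) Not entailed — the passage has Ana opening the jar, not Priya.
(b) Not entailed — the passage has Ana opening the jar, not Nadia.
(c) Not entailed — 'silently' adds information not in the original event.
(d) Entailed — 'Ana opened the jar' is causative; it entails the inchoative 'the jar opened'.
(e) Entailed — 'rinse' is an activity; 'was rinsing' entails that some rinsing happened, so 'rinsed' holds.
(f) Not entailed — Ana opened the jar, not the bucket; the bucket belongs to the rinsing event.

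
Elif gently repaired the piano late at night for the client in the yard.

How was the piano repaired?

gently

'gently' marks the manner of the repairing event.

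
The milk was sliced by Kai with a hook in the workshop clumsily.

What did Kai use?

a hook

'with a hook' marks the instrument of the slicing event.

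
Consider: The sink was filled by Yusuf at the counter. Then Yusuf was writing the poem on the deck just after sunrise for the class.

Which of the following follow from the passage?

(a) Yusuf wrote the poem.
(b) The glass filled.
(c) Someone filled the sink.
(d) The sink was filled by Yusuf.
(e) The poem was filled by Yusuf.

(c), (d)

(a) Not entailed — 'was writing' is progressive on an accomplishment; it does not entail the completed 'wrote'.
(b) Not entailed — the sink is what filled, not the glass.
(c) Entailed — dropping 'at the counter' and generalizing the agent leaves a sub-description the original still satisfies.
(d) Entailed — the original entails any weakening of itself; this just drops 'at the counter'.
(e) Not entailed — Yusuf filled the sink, not the poem; the poem belongs to the writing event.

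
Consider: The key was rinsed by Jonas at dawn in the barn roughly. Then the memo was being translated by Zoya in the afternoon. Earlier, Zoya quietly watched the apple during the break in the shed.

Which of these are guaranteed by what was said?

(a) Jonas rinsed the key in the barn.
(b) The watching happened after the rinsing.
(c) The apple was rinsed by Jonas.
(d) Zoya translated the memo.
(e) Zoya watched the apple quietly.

(a) Entailed — every conjunct here is already in the original rinsing event.
(b) Not entailed — the narrative doesn't order the rinsing relative to the watching.
(c) Not entailed — Jonas rinsed the key, not the apple; the apple belongs to the watching event.
(d) Not entailed — 'was translating' is progressive on an accomplishment; it does not entail the completed 'translated'.
(e) Entailed — this follows by dropping conjuncts from the watching event's description.

(a), (e)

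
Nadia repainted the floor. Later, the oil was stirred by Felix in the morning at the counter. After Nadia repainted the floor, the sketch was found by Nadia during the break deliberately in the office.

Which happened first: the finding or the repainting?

the repainting

The connectives place the repainting before the finding.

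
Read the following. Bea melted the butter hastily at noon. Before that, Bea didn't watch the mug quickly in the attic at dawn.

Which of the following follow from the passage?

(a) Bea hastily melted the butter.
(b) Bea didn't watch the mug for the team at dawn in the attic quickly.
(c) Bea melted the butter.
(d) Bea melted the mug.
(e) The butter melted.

(a), (b), (c), (e)

(a) Entailed — every conjunct here is already in the original melting event.
(b) Entailed — under negation, adding a further restriction is entailed: if no such watching event occurred, none occurred for the team either.
(c) Entailed — every conjunct here is already in the original melting event.
(d) Not entailed — Bea melted the butter, not the mug; the mug belongs to the watching event.
(e) Entailed — 'Bea melted the butter' is causative; it entails the inchoative 'the butter melted'.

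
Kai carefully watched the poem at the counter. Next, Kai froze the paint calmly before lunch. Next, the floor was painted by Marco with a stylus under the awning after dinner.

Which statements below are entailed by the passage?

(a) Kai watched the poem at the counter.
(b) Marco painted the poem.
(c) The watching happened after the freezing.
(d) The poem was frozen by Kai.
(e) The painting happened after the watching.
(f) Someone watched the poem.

(a), (e), (f)

(a) Entailed — dropping 'carefully' leaves a sub-description the original still satisfies.
(b) Not entailed — Marco painted the floor, not the poem; the poem belongs to the watching event.
(c) Not entailed — the narrative places the watching before the freezing, not after.
(d) Not entailed — Kai froze the paint, not the poem; the poem belongs to the watching event.
(e) Entailed — the narrative places the watching before the painting.
(f) Entailed — dropping 'carefully', 'at the counter' and generalizing the agent leaves a sub-description the original still satisfies.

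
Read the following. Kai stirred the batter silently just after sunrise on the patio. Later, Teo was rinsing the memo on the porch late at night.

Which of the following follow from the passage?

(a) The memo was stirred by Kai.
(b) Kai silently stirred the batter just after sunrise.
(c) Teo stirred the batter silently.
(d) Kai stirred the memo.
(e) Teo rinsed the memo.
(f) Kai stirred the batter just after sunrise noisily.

(b), (e)

(a) Not entailed — Kai stirred the batter, not the memo; the memo belongs to the rinsing event.
(b) Entailed — dropping 'on the patio' leaves a sub-description the original still satisfies.
(c) Not entailed — the passage has Kai stirring the batter, not Teo.
(d) Not entailed — Kai stirred the batter, not the memo; the memo belongs to the rinsing event.
(e) Entailed — 'rinse' is an activity; 'was rinsing' entails that some rinsing happened, so 'rinsed' holds.
(f) Not entailed — 'noisily' adds a manner not in (and inconsistent with) the original.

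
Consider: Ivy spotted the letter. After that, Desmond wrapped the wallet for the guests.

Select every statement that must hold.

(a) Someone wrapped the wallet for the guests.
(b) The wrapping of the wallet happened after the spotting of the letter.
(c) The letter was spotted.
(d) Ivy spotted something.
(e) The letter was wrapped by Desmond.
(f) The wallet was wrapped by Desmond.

(a), (b), (c), (d), (f)

(a) Entailed — generalizing the agent leaves a sub-description the original still satisfies.
(b) Entailed — the narrative places the spotting before the wrapping.
(c) Entailed — this follows by dropping conjuncts from the spotting event's description.
(d) Entailed — generalizing the patient leaves a sub-description the original still satisfies.
(e) Not entailed — Desmond wrapped the wallet, not the letter; the letter belongs to the spotting event.
(f) Entailed — dropping 'for the guests' leaves a sub-description the original still satisfies.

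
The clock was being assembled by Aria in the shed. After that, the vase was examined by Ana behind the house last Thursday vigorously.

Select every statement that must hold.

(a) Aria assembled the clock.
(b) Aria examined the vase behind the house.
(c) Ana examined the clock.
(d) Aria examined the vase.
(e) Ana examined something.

(e)

(a) Not entailed — 'was assembling' is progressive on an accomplishment; it does not entail the completed 'assembled'.
(b) Not entailed — the passage has Ana examining the vase, not Aria.
(c) Not entailed — Ana examined the vase, not the clock; the clock belongs to the assembling event.
(d) Not entailed — the passage has Ana examining the vase, not Aria.
(e) Entailed — every conjunct here is already in the original examining event.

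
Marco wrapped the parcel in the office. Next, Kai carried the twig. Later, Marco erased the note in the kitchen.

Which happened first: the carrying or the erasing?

the carrying

The connectives place the carrying before the erasing.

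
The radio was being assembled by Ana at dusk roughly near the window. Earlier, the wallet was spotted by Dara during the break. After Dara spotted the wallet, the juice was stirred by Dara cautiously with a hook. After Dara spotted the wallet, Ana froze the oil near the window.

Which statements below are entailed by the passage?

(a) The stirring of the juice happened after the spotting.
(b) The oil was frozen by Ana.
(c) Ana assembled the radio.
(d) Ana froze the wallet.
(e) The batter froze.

(a), (b)

(a) Entailed — the narrative places the spotting before the stirring.
(b) Entailed — dropping 'near the window' leaves a sub-description the original still satisfies.
(c) Not entailed — 'was assembling' is progressive on an accomplishment; it does not entail the completed 'assembled'.
(d) Not entailed — Ana froze the oil, not the wallet; the wallet belongs to the spotting event.
(e) Not entailed — the oil is what froze, not the batter.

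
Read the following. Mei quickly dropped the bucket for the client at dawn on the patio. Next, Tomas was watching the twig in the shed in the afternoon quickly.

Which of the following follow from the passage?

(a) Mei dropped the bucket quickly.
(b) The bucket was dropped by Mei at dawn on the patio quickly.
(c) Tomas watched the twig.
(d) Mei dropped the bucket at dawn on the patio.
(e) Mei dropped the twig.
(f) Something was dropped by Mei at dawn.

(a) Entailed — dropping 'on the patio', 'at dawn', 'for the client' leaves a sub-description the original still satisfies.
(b) Entailed — every conjunct here is already in the original dropping event.
(c) Entailed — 'watch' is an activity; 'was watching' entails that some watching happened, so 'watched' holds.
(d) Entailed — dropping 'quickly', 'for the client' leaves a sub-description the original still satisfies.
(e) Not entailed — Mei dropped the bucket, not the twig; the twig belongs to the watching event.
(f) Entailed — dropping 'on the patio', 'quickly', 'for the client' and generalizing the patient leaves a sub-description the original still satisfies.

(a), (b), (c), (d), (f)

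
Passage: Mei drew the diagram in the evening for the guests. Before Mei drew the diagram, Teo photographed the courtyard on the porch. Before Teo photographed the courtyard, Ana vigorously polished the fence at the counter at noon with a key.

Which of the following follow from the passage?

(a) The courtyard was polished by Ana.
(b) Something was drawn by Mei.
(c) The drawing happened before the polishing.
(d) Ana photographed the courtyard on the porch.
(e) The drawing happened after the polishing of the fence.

(b), (e)

(a) Not entailed — Ana polished the fence, not the courtyard; the courtyard belongs to the photographing event.
(b) Entailed — every conjunct here is already in the original drawing event.
(c) Not entailed — the narrative places the polishing before the drawing, not after.
(d) Not entailed — the passage has Teo photographing the courtyard, not Ana.
(e) Entailed — the narrative places the polishing before the drawing.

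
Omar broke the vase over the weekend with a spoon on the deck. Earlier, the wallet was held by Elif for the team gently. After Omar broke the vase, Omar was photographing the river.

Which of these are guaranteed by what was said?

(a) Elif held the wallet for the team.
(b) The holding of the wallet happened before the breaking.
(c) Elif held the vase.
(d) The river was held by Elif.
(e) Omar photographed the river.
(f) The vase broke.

(a) Entailed — the original entails any weakening of itself; this just drops 'gently'.
(b) Entailed — the narrative places the holding before the breaking.
(c) Not entailed — Elif held the wallet, not the vase; the vase belongs to the breaking event.
(d) Not entailed — Elif held the wallet, not the river; the river belongs to the photographing event.
(e) Not entailed — 'was photographing' is progressive on an accomplishment; it does not entail the completed 'photographed'.
(f) Entailed — 'Omar broke the vase' is causative; it entails the inchoative 'the vase broke'.

(a), (b), (f)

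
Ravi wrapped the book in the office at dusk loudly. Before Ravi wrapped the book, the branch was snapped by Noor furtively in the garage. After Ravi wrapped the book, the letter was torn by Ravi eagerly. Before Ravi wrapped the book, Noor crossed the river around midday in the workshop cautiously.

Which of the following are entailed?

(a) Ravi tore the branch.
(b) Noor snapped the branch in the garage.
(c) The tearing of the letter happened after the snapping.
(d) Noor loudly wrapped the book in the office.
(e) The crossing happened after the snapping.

(b), (c)

(a) Not entailed — Ravi tore the letter, not the branch; the branch belongs to the snapping event.
(b) Entailed — this follows by dropping conjuncts from the snapping event's description.
(c) Entailed — the narrative places the snapping before the tearing.
(d) Not entailed — the passage has Ravi wrapping the book, not Noor.
(e) Not entailed — the narrative doesn't order the snapping relative to the crossing.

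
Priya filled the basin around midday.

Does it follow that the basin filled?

yes

'Priya filled the basin' is the causative; it entails the inchoative 'the basin filled'.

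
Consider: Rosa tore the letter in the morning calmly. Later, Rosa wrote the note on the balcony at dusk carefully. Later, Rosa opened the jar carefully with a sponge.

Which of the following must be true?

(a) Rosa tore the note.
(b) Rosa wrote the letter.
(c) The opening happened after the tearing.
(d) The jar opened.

(c), (d)

(a) Not entailed — Rosa tore the letter, not the note; the note belongs to the writing event.
(b) Not entailed — Rosa wrote the note, not the letter; the letter belongs to the tearing event.
(c) Entailed — the narrative places the tearing before the opening.
(d) Entailed — 'Rosa opened the jar' is causative; it entails the inchoative 'the jar opened'.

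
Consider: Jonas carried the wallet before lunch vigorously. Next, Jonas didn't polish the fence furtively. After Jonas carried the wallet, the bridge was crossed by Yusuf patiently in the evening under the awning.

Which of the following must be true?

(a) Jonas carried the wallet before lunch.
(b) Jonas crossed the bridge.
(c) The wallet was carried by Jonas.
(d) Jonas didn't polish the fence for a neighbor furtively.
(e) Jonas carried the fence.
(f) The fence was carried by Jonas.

(a), (c), (d)

(a) Entailed — dropping 'vigorously' leaves a sub-description the original still satisfies.
(b) Not entailed — the passage has Yusuf crossing the bridge, not Jonas.
(c) Entailed — this follows by dropping conjuncts from the carrying event's description.
(d) Entailed — under negation, adding a further restriction is entailed: if no such polishing event occurred, none occurred for a neighbor either.
(e) Not entailed — Jonas carried the wallet, not the fence; the fence belongs to the polishing event.
(f) Not entailed — Jonas carried the wallet, not the fence; the fence belongs to the polishing event.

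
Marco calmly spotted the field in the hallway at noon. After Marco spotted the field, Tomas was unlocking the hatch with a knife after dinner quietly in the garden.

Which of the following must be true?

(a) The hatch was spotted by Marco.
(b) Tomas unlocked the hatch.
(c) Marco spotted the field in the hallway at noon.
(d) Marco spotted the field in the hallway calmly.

(c), (d)

(a) Not entailed — Marco spotted the field, not the hatch; the hatch belongs to the unlocking event.
(b) Not entailed — 'was unlocking' is progressive on an accomplishment; it does not entail the completed 'unlocked'.
(c) Entailed — dropping 'calmly' leaves a sub-description the original still satisfies.
(d) Entailed — this follows by dropping conjuncts from the spotting event's description.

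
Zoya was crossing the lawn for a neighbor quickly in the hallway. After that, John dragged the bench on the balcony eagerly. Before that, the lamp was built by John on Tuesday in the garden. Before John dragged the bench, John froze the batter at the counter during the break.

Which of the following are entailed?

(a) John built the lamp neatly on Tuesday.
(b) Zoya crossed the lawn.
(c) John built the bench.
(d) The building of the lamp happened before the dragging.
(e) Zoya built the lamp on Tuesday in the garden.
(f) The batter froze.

(a) Not entailed — 'neatly' adds information not in the original event.
(b) Not entailed — 'was crossing' is progressive on an accomplishment; it does not entail the completed 'crossed'.
(c) Not entailed — John built the lamp, not the bench; the bench belongs to the dragging event.
(d) Entailed — the narrative places the building before the dragging.
(e) Not entailed — the passage has John building the lamp, not Zoya.
(f) Entailed — 'John froze the batter' is causative; it entails the inchoative 'the batter froze'.

(d), (f)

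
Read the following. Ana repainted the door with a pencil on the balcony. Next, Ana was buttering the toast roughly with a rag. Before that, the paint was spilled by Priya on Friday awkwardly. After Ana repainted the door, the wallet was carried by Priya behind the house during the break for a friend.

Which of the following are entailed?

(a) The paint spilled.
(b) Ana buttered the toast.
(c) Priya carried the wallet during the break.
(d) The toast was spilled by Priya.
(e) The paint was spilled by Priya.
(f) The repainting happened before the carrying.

(a) Entailed — 'Priya spilled the paint' is causative; it entails the inchoative 'the paint spilled'.
(b) Not entailed — 'was buttering' is progressive on an accomplishment; it does not entail the completed 'buttered'.
(c) Entailed — this follows by dropping conjuncts from the carrying event's description.
(d) Not entailed — Priya spilled the paint, not the toast; the toast belongs to the buttering event.
(e) Entailed — every conjunct here is already in the original spilling event.
(f) Entailed — the narrative places the repainting before the carrying.

(a), (c), (e), (f)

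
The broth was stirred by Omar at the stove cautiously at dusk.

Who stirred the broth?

Omar

'Omar' marks the agent of the stirring event.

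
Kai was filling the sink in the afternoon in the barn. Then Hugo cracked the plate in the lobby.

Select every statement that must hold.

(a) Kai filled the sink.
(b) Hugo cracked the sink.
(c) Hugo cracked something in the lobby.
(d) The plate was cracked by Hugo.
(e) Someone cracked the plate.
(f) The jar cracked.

(a) Not entailed — 'was filling' is progressive on an accomplishment; it does not entail the completed 'filled'.
(b) Not entailed — Hugo cracked the plate, not the sink; the sink belongs to the filling event.
(c) Entailed — generalizing the patient leaves a sub-description the original still satisfies.
(d) Entailed — every conjunct here is already in the original cracking event.
(e) Entailed — every conjunct here is already in the original cracking event.
(f) Not entailed — the plate is what cracked, not the jar.

(c), (d), (e)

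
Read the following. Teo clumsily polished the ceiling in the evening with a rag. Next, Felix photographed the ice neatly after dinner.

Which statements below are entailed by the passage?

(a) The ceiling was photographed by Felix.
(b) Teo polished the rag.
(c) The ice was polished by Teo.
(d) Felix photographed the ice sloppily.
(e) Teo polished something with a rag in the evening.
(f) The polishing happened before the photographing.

(e), (f)

(a) Not entailed — Felix photographed the ice, not the ceiling; the ceiling belongs to the polishing event.
(b) Not entailed — the rag is the instrument, not what was polished.
(c) Not entailed — Teo polished the ceiling, not the ice; the ice belongs to the photographing event.
(d) Not entailed — 'sloppily' adds a manner not in (and inconsistent with) the original.
(e) Entailed — the original entails any weakening of itself; this just drops 'clumsily' and generalizes the patient.
(f) Entailed — the narrative places the polishing before the photographing.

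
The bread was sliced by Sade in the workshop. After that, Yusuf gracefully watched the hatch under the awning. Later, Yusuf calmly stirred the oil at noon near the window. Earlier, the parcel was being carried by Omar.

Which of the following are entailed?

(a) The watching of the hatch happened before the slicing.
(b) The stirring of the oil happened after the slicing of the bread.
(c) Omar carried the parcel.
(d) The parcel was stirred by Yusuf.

(a) Not entailed — the narrative places the slicing before the watching, not after.
(b) Entailed — the narrative places the slicing before the stirring.
(c) Entailed — 'carry' is an activity; 'was carrying' entails that some carrying happened, so 'carried' holds.
(d) Not entailed — Yusuf stirred the oil, not the parcel; the parcel belongs to the carrying event.

(b), (c)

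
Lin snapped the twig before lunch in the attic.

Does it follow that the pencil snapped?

no

Nothing is said about any pencil; only the twig is affected.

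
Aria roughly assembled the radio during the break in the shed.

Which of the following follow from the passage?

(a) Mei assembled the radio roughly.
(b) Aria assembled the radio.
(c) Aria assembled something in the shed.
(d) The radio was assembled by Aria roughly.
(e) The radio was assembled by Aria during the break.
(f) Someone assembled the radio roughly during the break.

(b), (c), (d), (e), (f)

(a) Not entailed — the passage has Aria assembling the radio, not Mei.
(b) Entailed — this follows by dropping conjuncts from the assembling event's description.
(c) Entailed — the original entails any weakening of itself; this just drops 'during the break', 'roughly' and generalizes the patient.
(d) Entailed — the original entails any weakening of itself; this just drops 'in the shed', 'during the break'.
(e) Entailed — this follows by dropping conjuncts from the assembling event's description.
(f) Entailed — this follows by dropping conjuncts from the assembling event's description.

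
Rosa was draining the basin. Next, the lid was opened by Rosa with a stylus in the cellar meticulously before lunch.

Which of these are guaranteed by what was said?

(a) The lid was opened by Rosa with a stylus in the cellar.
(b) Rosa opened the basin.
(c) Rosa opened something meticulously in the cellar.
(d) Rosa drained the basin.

(a), (c)

(a) Entailed — every conjunct here is already in the original opening event.
(b) Not entailed — Rosa opened the lid, not the basin; the basin belongs to the draining event.
(c) Entailed — every conjunct here is already in the original opening event.
(d) Not entailed — 'was draining' is progressive on an accomplishment; it does not entail the completed 'drained'.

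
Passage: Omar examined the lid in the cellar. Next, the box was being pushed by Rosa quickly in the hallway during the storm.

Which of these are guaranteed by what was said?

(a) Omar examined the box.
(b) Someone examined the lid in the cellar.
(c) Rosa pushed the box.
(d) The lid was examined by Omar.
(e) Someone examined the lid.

(a) Not entailed — Omar examined the lid, not the box; the box belongs to the pushing event.
(b) Entailed — the original entails any weakening of itself; this just generalizes the agent.
(c) Entailed — 'push' is an activity; 'was pushing' entails that some pushing happened, so 'pushed' holds.
(d) Entailed — dropping 'in the cellar' leaves a sub-description the original still satisfies.
(e) Entailed — every conjunct here is already in the original examining event.

(b), (c), (d), (e)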